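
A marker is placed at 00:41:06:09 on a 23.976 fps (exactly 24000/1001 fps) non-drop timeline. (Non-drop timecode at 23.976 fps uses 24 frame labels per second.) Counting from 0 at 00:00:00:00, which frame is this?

59193

Total seconds to the label: (0 × 3600 + 41 × 60 + 6) = 2466.
Frame index = 2466 × 24 + 9 = 59193.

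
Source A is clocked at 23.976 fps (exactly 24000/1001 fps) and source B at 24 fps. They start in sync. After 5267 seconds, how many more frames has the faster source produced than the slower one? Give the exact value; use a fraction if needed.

A emits 24000/1001 × 5267 = 126408000/1001 frames; B emits 24 × 5267 = 126408.
Difference = 126408/1001 frames (≈ 126.2817); B is ahead of A.

126408/1001 frames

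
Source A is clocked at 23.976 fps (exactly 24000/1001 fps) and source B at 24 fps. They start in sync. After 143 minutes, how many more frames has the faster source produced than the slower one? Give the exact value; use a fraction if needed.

143 min = 8580 s.
A emits 24000/1001 × 8580 = 1440000/7 frames; B emits 24 × 8580 = 205920.
Difference = 1440/7 frames (≈ 205.7143); B is ahead of A.

1440/7 frames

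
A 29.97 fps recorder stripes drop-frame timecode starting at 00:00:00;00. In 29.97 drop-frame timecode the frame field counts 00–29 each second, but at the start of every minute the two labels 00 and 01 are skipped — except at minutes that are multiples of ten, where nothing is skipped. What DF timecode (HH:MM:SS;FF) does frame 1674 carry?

Each 10-minute DF block holds 10 × 60 × 30 − 9 × 2 = 17982 frames. 1674 ÷ 17982 → 0 full blocks, remainder 1674.
Within the partial block the first minute is 1800 frames and each further minute 1798, so 0 further minute boundaries passed. Total skipped labels = 18 × 0 + 2 × 0 = 0.
Non-drop label index = 1674 + 0 = 1674; at 30 labels/s that is 00:00:55:24, i.e. DF 00:00:55;24.

00:00:55;24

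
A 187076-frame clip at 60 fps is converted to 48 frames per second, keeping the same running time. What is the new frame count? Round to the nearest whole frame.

149661 frames

Frames at target rate = 187076 × (48) / (60) = 748304/5 ≈ 149660.800.
Nearest whole frame: 149661.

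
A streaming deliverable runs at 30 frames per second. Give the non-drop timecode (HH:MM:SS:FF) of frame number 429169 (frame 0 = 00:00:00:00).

03:58:25:19

429169 ÷ 30 = 14305 full seconds, remainder 19 frames.
14305 s = 3 h 58 min 25 s.
Timecode: 03:58:25:19.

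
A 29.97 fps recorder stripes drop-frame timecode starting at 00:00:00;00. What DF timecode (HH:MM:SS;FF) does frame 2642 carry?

00:01:28;04

Each 10-minute DF block holds 10 × 60 × 30 − 9 × 2 = 17982 frames. 2642 ÷ 17982 → 0 full blocks, remainder 2642.
Within the partial block the first minute is 1800 frames and each further minute 1798, so 1 further minute boundary passed. Total skipped labels = 18 × 0 + 2 × 1 = 2.
Non-drop label index = 2642 + 2 = 2644; at 30 labels/s that is 00:01:28:04, i.e. DF 00:01:28;04.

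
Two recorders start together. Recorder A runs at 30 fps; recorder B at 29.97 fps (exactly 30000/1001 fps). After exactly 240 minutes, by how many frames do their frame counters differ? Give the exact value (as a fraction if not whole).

432000/1001 frames

240 min = 14400 s.
A emits 30 × 14400 = 432000 frames; B emits 30000/1001 × 14400 = 432000000/1001.
Difference = 432000/1001 frames (≈ 431.5684); B is behind A.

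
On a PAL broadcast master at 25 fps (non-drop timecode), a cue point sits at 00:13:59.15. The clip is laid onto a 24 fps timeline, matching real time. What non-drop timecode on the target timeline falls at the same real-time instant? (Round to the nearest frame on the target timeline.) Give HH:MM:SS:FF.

Source frame index: (0×3600 + 13×60 + 59) × 25 + 15 = 20990.
Real time: 20990 / (25) = 4198/5 s.
Target frame: (4198/5) × (24) = 100752/5 ≈ 20150.400 → 20150.
At 24 labels/s: frame 20150 → 00:13:59:14.

00:13:59:14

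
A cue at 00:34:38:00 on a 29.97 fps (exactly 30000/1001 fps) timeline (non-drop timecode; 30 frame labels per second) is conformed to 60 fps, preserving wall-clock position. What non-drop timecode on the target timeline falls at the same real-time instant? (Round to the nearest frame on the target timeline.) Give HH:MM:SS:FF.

00:34:40:05

Source frame index: (0×3600 + 34×60 + 38) × 30 + 0 = 62340.
Real time: 62340 / (30000/1001) = 1040039/500 s.
Target frame: (1040039/500) × (60) = 3120117/25 ≈ 124804.680 → 124805.
At 60 labels/s: frame 124805 → 00:34:40:05.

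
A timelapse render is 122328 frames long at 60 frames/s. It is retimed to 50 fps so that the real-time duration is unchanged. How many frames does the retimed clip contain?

Target frames = source frames × (target rate / source rate) = 122328 × (50)/(60) = 122328 × 5/6 = 101940.

101940 frames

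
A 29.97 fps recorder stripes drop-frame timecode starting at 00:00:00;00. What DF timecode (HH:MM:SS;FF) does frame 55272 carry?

00:30:44;06

Ten DF minutes hold 17982 frames, so frame 55272 lies in block 3 (frames 53946–71927) with 1326 frames into that block.
The block's first minute is 1800 frames and the rest 1798 each; 1326 frames reaches minute 0, so 3 × 18 + 0 × 2 = 54 labels have been skipped so far.
Adding those back, label number 55272 + 54 = 55326 at 30 labels/s is 1844 s + 6 f = 0 h 30 min 44 s frame 6, i.e. 00:30:44;06.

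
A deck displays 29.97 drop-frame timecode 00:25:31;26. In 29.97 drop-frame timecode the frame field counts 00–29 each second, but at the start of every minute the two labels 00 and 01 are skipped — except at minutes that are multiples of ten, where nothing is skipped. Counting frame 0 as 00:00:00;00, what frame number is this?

45910

Complete 10-minute blocks: 2, each 17982 frames → 35964.
Remaining 5 whole minutes in the current block: 1800 + 4 × 1798 = 8992 frames.
Within the current minute: 31 × 30 + 26 − 2 = 954 (labels ;00/;01 skipped at this minute). Total = 35964 + 8992 + 954 = 45910.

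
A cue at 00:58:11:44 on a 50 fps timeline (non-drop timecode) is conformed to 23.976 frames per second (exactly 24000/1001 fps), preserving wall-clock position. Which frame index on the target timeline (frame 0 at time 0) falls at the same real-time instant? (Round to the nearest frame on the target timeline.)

frame 83721

Source frame index: (0×3600 + 58×60 + 11) × 50 + 44 = 174594.
Real time: 174594 / (50) = 87297/25 s.
Target frame: (87297/25) × (24000/1001) = 11972160/143 ≈ 83721.399 → 83721.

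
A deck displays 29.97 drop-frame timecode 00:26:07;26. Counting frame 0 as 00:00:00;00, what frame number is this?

46988

As if non-drop at 30 labels/s: (0 × 3600 + 26 × 60 + 7) × 30 + 26 = 47036.
Minute boundaries passed: 26; those not divisible by 10: 26 − 2 = 24; dropped labels = 2 × 24 = 48.
Actual frame index = 47036 − 48 = 46988.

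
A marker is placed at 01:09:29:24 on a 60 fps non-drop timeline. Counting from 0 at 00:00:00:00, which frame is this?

Total seconds to the label: (1 × 3600 + 9 × 60 + 29) = 4169.
Frame index = 4169 × 60 + 24 = 250164.

frame 250164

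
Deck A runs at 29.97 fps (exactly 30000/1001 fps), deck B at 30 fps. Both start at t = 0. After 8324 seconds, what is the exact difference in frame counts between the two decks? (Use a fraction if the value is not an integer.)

249720/1001 frames

A emits 30000/1001 × 8324 = 249720000/1001 frames; B emits 30 × 8324 = 249720.
Difference = 249720/1001 frames (≈ 249.4705); B is ahead of A.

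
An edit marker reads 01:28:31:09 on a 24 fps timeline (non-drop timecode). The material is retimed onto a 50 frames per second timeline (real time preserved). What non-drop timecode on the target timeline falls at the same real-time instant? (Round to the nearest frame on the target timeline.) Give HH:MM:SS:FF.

01:28:31:19

Source frame index: (1×3600 + 28×60 + 31) × 24 + 9 = 127473.
Real time: 127473 / (24) = 42491/8 s.
Target frame: (42491/8) × (50) = 1062275/4 ≈ 265568.750 → 265569.
At 50 labels/s: frame 265569 → 01:28:31:19.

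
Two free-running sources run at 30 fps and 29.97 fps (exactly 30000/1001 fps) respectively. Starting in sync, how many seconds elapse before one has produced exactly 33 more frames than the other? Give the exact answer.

The gap grows by |30000/1001 − 30| = 30/1001 frames per second.
Time for a 33-frame gap: 33 ÷ (30/1001) = 1101.1 s.

1101.1 seconds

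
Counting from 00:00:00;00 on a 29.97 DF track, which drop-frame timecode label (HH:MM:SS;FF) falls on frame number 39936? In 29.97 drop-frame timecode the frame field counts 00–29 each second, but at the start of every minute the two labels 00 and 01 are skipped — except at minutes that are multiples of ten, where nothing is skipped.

00:22:12;16

Ten DF minutes hold 17982 frames, so frame 39936 lies in block 2 (frames 35964–53945) with 3972 frames into that block.
The block's first minute is 1800 frames and the rest 1798 each; 3972 frames reaches minute 2, so 2 × 18 + 2 × 2 = 40 labels have been skipped so far.
Adding those back, label number 39936 + 40 = 39976 at 30 labels/s is 1332 s + 16 f = 0 h 22 min 12 s frame 16, i.e. 00:22:12;16.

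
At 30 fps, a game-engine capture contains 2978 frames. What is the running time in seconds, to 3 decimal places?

99.267 seconds

Running time = 2978 × 1/30 = 1489/15 s ≈ 99.267 s.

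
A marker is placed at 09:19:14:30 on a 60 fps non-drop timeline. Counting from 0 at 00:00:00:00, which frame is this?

Total seconds to the label: (9 × 3600 + 19 × 60 + 14) = 33554.
Frame index = 33554 × 60 + 30 = 2013270.

2013270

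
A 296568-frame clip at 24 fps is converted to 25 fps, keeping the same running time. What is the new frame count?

Target frames = source frames × (target rate / source rate) = 296568 × (25)/(24) = 296568 × 25/24 = 308925.

308925 frames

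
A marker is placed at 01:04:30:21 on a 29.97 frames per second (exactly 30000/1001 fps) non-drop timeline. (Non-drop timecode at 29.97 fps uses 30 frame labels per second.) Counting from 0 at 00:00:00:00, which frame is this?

frame 116121

Total seconds to the label: (1 × 3600 + 4 × 60 + 30) = 3870.
Frame index = 3870 × 30 + 21 = 116121.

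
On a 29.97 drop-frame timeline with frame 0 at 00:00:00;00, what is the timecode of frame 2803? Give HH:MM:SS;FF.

Each 10-minute DF block holds 10 × 60 × 30 − 9 × 2 = 17982 frames. 2803 ÷ 17982 → 0 full blocks, remainder 2803.
Within the partial block the first minute is 1800 frames and each further minute 1798, so 1 further minute boundary passed. Total skipped labels = 18 × 0 + 2 × 1 = 2.
Non-drop label index = 2803 + 2 = 2805; at 30 labels/s that is 00:01:33:15, i.e. DF 00:01:33;15.

00:01:33;15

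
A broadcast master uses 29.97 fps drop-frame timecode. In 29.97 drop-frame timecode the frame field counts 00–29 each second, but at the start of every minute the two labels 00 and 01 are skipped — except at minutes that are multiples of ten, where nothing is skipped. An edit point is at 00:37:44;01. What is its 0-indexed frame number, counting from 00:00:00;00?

Complete 10-minute blocks: 3, each 17982 frames → 53946.
Remaining 7 whole minutes in the current block: 1800 + 6 × 1798 = 12588 frames.
Within the current minute: 44 × 30 + 1 − 2 = 1319 (labels ;00/;01 skipped at this minute). Total = 53946 + 12588 + 1319 = 67853.

67853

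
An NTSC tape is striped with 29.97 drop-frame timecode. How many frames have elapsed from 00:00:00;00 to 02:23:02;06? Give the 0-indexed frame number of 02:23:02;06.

257208

As if non-drop at 30 labels/s: (2 × 3600 + 23 × 60 + 2) × 30 + 6 = 257466.
Minute boundaries passed: 143; those not divisible by 10: 143 − 14 = 129; dropped labels = 2 × 129 = 258.
Actual frame index = 257466 − 258 = 257208.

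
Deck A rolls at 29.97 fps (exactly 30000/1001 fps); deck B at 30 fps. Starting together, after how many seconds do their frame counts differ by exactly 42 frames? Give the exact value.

1401.4 seconds

The gap grows by |30 − 30000/1001| = 30/1001 frames per second.
Time for a 42-frame gap: 42 ÷ (30/1001) = 1401.4 s.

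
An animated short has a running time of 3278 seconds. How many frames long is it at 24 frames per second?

Frames = 3278 × 24 = 78672.

78672 frames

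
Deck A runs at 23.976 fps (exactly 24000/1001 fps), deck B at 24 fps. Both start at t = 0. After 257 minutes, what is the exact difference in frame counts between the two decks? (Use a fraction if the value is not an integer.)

370080/1001 frames

257 min = 15420 s.
A emits 24000/1001 × 15420 = 370080000/1001 frames; B emits 24 × 15420 = 370080.
Difference = 370080/1001 frames (≈ 369.7103); B is ahead of A.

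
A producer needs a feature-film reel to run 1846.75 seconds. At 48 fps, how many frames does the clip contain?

88644 frames

Frames = 1846.75 × 48 = 88644.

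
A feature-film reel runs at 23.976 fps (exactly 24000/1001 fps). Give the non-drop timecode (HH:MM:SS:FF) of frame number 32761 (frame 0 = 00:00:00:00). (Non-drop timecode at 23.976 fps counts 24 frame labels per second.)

00:22:45:01

32761 ÷ 24 = 1365 full seconds, remainder 1 frame.
1365 s = 0 h 22 min 45 s.
Timecode: 00:22:45:01.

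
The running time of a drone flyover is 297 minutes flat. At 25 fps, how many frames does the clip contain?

297 min = 17820 s.
Frames = 17820 × 25 = 445500.

445500 frames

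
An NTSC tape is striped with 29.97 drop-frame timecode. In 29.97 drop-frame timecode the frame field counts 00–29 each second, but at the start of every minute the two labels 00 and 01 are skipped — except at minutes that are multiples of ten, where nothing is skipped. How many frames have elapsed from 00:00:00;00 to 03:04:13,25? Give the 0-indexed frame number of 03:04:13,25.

As if non-drop at 30 labels/s: (3 × 3600 + 4 × 60 + 13) × 30 + 25 = 331615.
Minute boundaries passed: 184; those not divisible by 10: 184 − 18 = 166; dropped labels = 2 × 166 = 332.
Actual frame index = 331615 − 332 = 331283.

331283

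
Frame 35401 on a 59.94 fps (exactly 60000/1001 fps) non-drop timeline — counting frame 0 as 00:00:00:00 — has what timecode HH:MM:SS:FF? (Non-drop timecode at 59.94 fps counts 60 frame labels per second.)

35401 ÷ 60 = 590 full seconds, remainder 1 frame.
590 s = 0 h 9 min 50 s.
Timecode: 00:09:50:01.

00:09:50:01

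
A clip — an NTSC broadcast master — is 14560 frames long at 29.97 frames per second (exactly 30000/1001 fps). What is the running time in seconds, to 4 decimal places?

Running time = 14560 × 1001/30000 = 182182/375 s ≈ 485.8187 s.

485.8187 seconds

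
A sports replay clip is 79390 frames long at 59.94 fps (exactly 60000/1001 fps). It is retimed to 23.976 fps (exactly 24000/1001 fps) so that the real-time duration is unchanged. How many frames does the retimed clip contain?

31756 frames

Target frames = source frames × (target rate / source rate) = 79390 × (24000/1001)/(60000/1001) = 79390 × 2/5 = 31756.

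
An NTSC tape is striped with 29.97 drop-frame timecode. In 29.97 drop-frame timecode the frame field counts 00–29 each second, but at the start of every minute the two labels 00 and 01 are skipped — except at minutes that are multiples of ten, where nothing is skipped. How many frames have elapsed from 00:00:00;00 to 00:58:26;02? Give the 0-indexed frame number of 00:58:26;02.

Complete 10-minute blocks: 5, each 17982 frames → 89910.
Remaining 8 whole minutes in the current block: 1800 + 7 × 1798 = 14386 frames.
Within the current minute: 26 × 30 + 2 − 2 = 780 (labels ;00/;01 skipped at this minute). Total = 89910 + 14386 + 780 = 105076.

105076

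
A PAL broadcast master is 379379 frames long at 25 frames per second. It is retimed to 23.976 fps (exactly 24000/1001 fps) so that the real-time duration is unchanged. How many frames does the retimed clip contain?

363840 frames

Target frames = source frames × (target rate / source rate) = 379379 × (24000/1001)/(25) = 379379 × 960/1001 = 363840.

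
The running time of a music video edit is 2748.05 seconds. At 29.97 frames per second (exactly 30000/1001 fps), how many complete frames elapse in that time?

82359 frames

Frames = 2748.05 × 30000/1001 = 82441500/1001 ≈ 82359.1409.
Complete frames: 82359.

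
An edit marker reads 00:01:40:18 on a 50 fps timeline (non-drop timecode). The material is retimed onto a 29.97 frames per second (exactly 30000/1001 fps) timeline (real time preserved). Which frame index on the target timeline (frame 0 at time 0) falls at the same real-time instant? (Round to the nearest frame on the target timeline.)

Source frame index: (0×3600 + 1×60 + 40) × 50 + 18 = 5018.
Real time: 5018 / (50) = 2509/25 s.
Target frame: (2509/25) × (30000/1001) = 231600/77 ≈ 3007.792 → 3008.

frame 3008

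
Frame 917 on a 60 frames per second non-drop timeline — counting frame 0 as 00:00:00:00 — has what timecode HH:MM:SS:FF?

00:00:15:17

917 ÷ 60 = 15 full seconds, remainder 17 frames.
15 s = 0 h 0 min 15 s.
Timecode: 00:00:15:17.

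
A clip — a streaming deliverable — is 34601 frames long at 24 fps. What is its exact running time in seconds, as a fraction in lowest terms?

34601/24 seconds

Running time = 34601 ÷ (24) = 34601 × 1/24 = 34601/24 s.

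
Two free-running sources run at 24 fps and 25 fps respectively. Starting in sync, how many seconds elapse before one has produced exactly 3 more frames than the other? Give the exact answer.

The gap grows by |25 − 24| = 1 frame per second.
Time for a 3-frame gap: 3 ÷ (1) = 3 s.

3 seconds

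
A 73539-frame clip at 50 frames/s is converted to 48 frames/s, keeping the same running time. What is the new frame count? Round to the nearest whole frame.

70597 frames

Frames at target rate = 73539 × (48) / (50) = 1764936/25 ≈ 70597.440.
Nearest whole frame: 70597.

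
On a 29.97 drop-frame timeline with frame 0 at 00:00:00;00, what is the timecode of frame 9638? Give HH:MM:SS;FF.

Each 10-minute DF block holds 10 × 60 × 30 − 9 × 2 = 17982 frames. 9638 ÷ 17982 → 0 full blocks, remainder 9638.
Within the partial block the first minute is 1800 frames and each further minute 1798, so 5 further minute boundaries passed. Total skipped labels = 18 × 0 + 2 × 5 = 10.
Non-drop label index = 9638 + 10 = 9648; at 30 labels/s that is 00:05:21:18, i.e. DF 00:05:21;18.

00:05:21;18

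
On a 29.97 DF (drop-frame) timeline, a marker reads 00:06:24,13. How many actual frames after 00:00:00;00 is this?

11521

As if non-drop at 30 labels/s: (0 × 3600 + 6 × 60 + 24) × 30 + 13 = 11533.
Minute boundaries passed: 6; those not divisible by 10: 6 − 0 = 6; dropped labels = 2 × 6 = 12.
Actual frame index = 11533 − 12 = 11521.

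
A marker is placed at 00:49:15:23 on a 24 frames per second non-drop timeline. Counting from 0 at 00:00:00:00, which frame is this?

frame 70943

Total seconds to the label: (0 × 3600 + 49 × 60 + 15) = 2955.
Frame index = 2955 × 24 + 23 = 70943.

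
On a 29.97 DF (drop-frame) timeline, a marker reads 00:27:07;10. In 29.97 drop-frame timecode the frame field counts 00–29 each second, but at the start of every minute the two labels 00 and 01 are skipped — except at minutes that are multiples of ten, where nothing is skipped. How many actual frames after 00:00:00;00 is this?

48770

As if non-drop at 30 labels/s: (0 × 3600 + 27 × 60 + 7) × 30 + 10 = 48820.
Minute boundaries passed: 27; those not divisible by 10: 27 − 2 = 25; dropped labels = 2 × 25 = 50.
Actual frame index = 48820 − 50 = 48770.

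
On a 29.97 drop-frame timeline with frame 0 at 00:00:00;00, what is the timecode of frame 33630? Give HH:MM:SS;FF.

00:18:42;04

Each 10-minute DF block holds 10 × 60 × 30 − 9 × 2 = 17982 frames. 33630 ÷ 17982 → 1 full block, remainder 15648.
Within the partial block the first minute is 1800 frames and each further minute 1798, so 8 further minute boundaries passed. Total skipped labels = 18 × 1 + 2 × 8 = 34.
Non-drop label index = 33630 + 34 = 33664; at 30 labels/s that is 00:18:42:04, i.e. DF 00:18:42;04.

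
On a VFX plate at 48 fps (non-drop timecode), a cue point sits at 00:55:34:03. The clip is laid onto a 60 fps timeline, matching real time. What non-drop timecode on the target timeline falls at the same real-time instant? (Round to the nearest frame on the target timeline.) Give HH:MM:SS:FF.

Source frame index: (0×3600 + 55×60 + 34) × 48 + 3 = 160035.
Real time: 160035 / (48) = 53345/16 s.
Target frame: (53345/16) × (60) = 800175/4 ≈ 200043.750 → 200044.
At 60 labels/s: frame 200044 → 00:55:34:04.

00:55:34:04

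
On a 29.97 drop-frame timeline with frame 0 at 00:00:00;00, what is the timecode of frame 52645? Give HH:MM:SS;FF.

Each 10-minute DF block holds 10 × 60 × 30 − 9 × 2 = 17982 frames. 52645 ÷ 17982 → 2 full blocks, remainder 16681.
Within the partial block the first minute is 1800 frames and each further minute 1798, so 9 further minute boundaries passed. Total skipped labels = 18 × 2 + 2 × 9 = 54.
Non-drop label index = 52645 + 54 = 52699; at 30 labels/s that is 00:29:16:19, i.e. DF 00:29:16;19.

00:29:16;19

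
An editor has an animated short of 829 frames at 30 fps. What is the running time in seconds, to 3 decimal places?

Running time = 829 × 1/30 = 829/30 s ≈ 27.633 s.

27.633 seconds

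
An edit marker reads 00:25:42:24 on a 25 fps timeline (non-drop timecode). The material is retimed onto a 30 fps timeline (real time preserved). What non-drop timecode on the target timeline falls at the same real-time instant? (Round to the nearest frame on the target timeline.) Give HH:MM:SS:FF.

00:25:42:29

Source frame index: (0×3600 + 25×60 + 42) × 25 + 24 = 38574.
Real time: 38574 / (25) = 38574/25 s.
Target frame: (38574/25) × (30) = 231444/5 ≈ 46288.800 → 46289.
At 30 labels/s: frame 46289 → 00:25:42:29.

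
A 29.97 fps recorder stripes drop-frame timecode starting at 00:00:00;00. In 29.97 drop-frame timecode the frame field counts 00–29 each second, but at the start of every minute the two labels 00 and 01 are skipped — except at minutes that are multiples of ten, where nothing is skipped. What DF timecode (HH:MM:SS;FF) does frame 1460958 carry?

Ten DF minutes hold 17982 frames, so frame 1460958 lies in block 81 (frames 1456542–1474523) with 4416 frames into that block.
The block's first minute is 1800 frames and the rest 1798 each; 4416 frames reaches minute 2, so 81 × 18 + 2 × 2 = 1462 labels have been skipped so far.
Adding those back, label number 1460958 + 1462 = 1462420 at 30 labels/s is 48747 s + 10 f = 13 h 32 min 27 s frame 10, i.e. 13:32:27;10.

13:32:27;10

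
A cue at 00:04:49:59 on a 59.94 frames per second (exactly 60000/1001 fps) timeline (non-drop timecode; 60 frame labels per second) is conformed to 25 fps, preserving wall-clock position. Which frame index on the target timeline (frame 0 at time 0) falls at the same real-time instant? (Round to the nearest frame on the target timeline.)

frame 7257

Source frame index: (0×3600 + 4×60 + 49) × 60 + 59 = 17399.
Real time: 17399 / (60000/1001) = 17416399/60000 s.
Target frame: (17416399/60000) × (25) = 17416399/2400 ≈ 7256.833 → 7257.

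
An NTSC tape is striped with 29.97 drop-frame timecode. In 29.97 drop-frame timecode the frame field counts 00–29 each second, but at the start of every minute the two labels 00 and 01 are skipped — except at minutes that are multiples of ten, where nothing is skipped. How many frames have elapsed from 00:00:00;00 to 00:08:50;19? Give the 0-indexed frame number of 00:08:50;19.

Complete 10-minute blocks: 0, each 17982 frames → 0.
Remaining 8 whole minutes in the current block: 1800 + 7 × 1798 = 14386 frames.
Within the current minute: 50 × 30 + 19 − 2 = 1517 (labels ;00/;01 skipped at this minute). Total = 0 + 14386 + 1517 = 15903.

15903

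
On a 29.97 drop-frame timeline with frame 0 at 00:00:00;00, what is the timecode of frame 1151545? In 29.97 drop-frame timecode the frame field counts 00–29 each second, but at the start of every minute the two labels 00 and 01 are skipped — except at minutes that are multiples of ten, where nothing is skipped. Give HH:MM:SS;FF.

Ten DF minutes hold 17982 frames, so frame 1151545 lies in block 64 (frames 1150848–1168829) with 697 frames into that block.
The block's first minute is 1800 frames and the rest 1798 each; 697 frames reaches minute 0, so 64 × 18 + 0 × 2 = 1152 labels have been skipped so far.
Adding those back, label number 1151545 + 1152 = 1152697 at 30 labels/s is 38423 s + 7 f = 10 h 40 min 23 s frame 7, i.e. 10:40:23;07.

10:40:23;07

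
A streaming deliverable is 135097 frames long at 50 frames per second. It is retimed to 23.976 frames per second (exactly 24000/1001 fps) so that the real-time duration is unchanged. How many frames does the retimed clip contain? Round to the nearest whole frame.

64782 frames

Frames at target rate = 135097 × (24000/1001) / (50) = 64846560/1001 ≈ 64781.778.
Nearest whole frame: 64782.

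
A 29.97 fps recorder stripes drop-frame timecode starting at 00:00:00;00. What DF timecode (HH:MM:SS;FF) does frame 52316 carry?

00:29:05;20

Ten DF minutes hold 17982 frames, so frame 52316 lies in block 2 (frames 35964–53945) with 16352 frames into that block.
The block's first minute is 1800 frames and the rest 1798 each; 16352 frames reaches minute 9, so 2 × 18 + 9 × 2 = 54 labels have been skipped so far.
Adding those back, label number 52316 + 54 = 52370 at 30 labels/s is 1745 s + 20 f = 0 h 29 min 5 s frame 20, i.e. 00:29:05;20.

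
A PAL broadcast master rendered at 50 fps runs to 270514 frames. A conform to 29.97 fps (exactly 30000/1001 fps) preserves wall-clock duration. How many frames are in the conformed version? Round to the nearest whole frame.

162146 frames

Frames at target rate = 270514 × (30000/1001) / (50) = 162308400/1001 ≈ 162146.254.
Nearest whole frame: 162146.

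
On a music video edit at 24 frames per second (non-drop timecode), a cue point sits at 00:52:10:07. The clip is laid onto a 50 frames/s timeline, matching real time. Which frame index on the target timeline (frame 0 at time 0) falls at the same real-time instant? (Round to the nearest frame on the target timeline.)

frame 156515

Source frame index: (0×3600 + 52×60 + 10) × 24 + 7 = 75127.
Real time: 75127 / (24) = 75127/24 s.
Target frame: (75127/24) × (50) = 1878175/12 ≈ 156514.583 → 156515.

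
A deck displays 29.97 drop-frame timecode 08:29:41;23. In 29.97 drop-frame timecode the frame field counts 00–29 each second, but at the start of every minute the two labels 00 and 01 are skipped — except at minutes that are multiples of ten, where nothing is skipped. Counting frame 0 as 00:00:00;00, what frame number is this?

916535

Complete 10-minute blocks: 50, each 17982 frames → 899100.
Remaining 9 whole minutes in the current block: 1800 + 8 × 1798 = 16184 frames.
Within the current minute: 41 × 30 + 23 − 2 = 1251 (labels ;00/;01 skipped at this minute). Total = 899100 + 16184 + 1251 = 916535.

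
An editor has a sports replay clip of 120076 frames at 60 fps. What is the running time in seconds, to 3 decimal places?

Running time = 120076 × 1/60 = 30019/15 s ≈ 2001.267 s.

2001.267 seconds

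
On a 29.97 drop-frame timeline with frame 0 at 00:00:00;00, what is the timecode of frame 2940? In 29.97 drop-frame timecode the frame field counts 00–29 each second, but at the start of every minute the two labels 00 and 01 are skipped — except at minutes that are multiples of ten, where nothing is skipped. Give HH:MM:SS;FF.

00:01:38;02

Ten DF minutes hold 17982 frames, so frame 2940 lies in block 0 (frames 0–17981) with 2940 frames into that block.
The block's first minute is 1800 frames and the rest 1798 each; 2940 frames reaches minute 1, so 0 × 18 + 1 × 2 = 2 labels have been skipped so far.
Adding those back, label number 2940 + 2 = 2942 at 30 labels/s is 98 s + 2 f = 0 h 1 min 38 s frame 2, i.e. 00:01:38;02.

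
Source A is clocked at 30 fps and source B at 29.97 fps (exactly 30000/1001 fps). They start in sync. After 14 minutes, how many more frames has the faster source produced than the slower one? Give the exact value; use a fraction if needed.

14 min = 840 s.
A emits 30 × 840 = 25200 frames; B emits 30000/1001 × 840 = 3600000/143.
Difference = 3600/143 frames (≈ 25.1748); B is behind A.

3600/143 frames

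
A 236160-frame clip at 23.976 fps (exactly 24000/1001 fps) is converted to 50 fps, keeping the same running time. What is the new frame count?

Target frames = source frames × (target rate / source rate) = 236160 × (50)/(24000/1001) = 236160 × 1001/480 = 492492.

492492 frames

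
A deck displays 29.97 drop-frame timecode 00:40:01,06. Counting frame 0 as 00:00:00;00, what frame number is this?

71964

Complete 10-minute blocks: 4, each 17982 frames → 71928.
Remaining 0 whole minutes in the current block: 0 frames.
Within the current minute: 1 × 30 + 6 = 36. Total = 71928 + 0 + 36 = 71964.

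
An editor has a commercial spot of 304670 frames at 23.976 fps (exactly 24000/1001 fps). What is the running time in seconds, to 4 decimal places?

Running time = 304670 × 1001/24000 = 30497467/2400 s ≈ 12707.2779 s.

12707.2779 seconds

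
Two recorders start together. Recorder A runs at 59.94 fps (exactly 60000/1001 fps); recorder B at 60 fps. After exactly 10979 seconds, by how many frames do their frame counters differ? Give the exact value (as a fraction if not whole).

A emits 60000/1001 × 10979 = 658740000/1001 frames; B emits 60 × 10979 = 658740.
Difference = 658740/1001 frames (≈ 658.0819); B is ahead of A.

658740/1001 frames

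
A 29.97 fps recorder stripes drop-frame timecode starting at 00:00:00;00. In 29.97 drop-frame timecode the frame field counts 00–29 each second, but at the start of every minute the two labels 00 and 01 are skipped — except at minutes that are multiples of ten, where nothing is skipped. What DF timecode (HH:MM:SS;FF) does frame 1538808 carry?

Ten DF minutes hold 17982 frames, so frame 1538808 lies in block 85 (frames 1528470–1546451) with 10338 frames into that block.
The block's first minute is 1800 frames and the rest 1798 each; 10338 frames reaches minute 5, so 85 × 18 + 5 × 2 = 1540 labels have been skipped so far.
Adding those back, label number 1538808 + 1540 = 1540348 at 30 labels/s is 51344 s + 28 f = 14 h 15 min 44 s frame 28, i.e. 14:15:44;28.

14:15:44;28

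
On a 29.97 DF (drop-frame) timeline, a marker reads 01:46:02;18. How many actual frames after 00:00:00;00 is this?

190686

Complete 10-minute blocks: 10, each 17982 frames → 179820.
Remaining 6 whole minutes in the current block: 1800 + 5 × 1798 = 10790 frames.
Within the current minute: 2 × 30 + 18 − 2 = 76 (labels ;00/;01 skipped at this minute). Total = 179820 + 10790 + 76 = 190686.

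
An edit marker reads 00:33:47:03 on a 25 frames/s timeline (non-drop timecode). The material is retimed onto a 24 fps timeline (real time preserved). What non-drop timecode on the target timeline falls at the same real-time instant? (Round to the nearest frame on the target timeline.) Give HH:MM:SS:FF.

Source frame index: (0×3600 + 33×60 + 47) × 25 + 3 = 50678.
Real time: 50678 / (25) = 50678/25 s.
Target frame: (50678/25) × (24) = 1216272/25 ≈ 48650.880 → 48651.
At 24 labels/s: frame 48651 → 00:33:47:03.

00:33:47:03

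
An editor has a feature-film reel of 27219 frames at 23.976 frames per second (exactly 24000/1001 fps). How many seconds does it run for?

Running time = 27219 / (24000/1001) = 1135.259125 s.

1135.259125 seconds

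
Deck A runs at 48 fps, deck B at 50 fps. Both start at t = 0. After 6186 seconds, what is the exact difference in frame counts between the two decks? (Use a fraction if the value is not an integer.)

12372 frames

A emits 48 × 6186 = 296928 frames; B emits 50 × 6186 = 309300.
Difference = 12372 frames; B is ahead of A.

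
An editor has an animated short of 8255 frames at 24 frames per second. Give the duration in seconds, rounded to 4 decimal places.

Running time = 8255 × 1/24 = 8255/24 s ≈ 343.9583 s.

343.9583 seconds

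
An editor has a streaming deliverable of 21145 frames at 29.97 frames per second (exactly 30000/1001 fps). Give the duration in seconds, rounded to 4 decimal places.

705.5382 seconds

Running time = 21145 × 1001/30000 = 4233229/6000 s ≈ 705.5382 s.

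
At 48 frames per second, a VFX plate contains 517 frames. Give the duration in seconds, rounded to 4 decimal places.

10.7708 seconds

Running time = 517 × 1/48 = 517/48 s ≈ 10.7708 s.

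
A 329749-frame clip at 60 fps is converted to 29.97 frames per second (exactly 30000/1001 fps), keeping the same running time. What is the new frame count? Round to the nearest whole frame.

Frames at target rate = 329749 × (30000/1001) / (60) = 23553500/143 ≈ 164709.790.
Nearest whole frame: 164710.

164710 frames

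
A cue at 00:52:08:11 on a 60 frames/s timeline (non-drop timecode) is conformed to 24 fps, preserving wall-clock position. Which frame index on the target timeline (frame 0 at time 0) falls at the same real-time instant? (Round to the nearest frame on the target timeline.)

frame 75076

Source frame index: (0×3600 + 52×60 + 8) × 60 + 11 = 187691.
Real time: 187691 / (60) = 187691/60 s.
Target frame: (187691/60) × (24) = 375382/5 ≈ 75076.400 → 75076.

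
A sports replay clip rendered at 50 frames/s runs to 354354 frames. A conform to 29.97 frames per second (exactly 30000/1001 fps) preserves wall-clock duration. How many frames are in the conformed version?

212400 frames

Target frames = source frames × (target rate / source rate) = 354354 × (30000/1001)/(50) = 354354 × 600/1001 = 212400.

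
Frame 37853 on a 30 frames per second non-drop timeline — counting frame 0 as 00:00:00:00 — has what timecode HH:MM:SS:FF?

37853 ÷ 30 = 1261 full seconds, remainder 23 frames.
1261 s = 0 h 21 min 1 s.
Timecode: 00:21:01:23.

00:21:01:23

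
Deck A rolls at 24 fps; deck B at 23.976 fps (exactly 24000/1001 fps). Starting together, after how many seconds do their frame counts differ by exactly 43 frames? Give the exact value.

43043/24 seconds

The gap grows by |24000/1001 − 24| = 24/1001 frames per second.
Time for a 43-frame gap: 43 ÷ (24/1001) = 43043/24 s.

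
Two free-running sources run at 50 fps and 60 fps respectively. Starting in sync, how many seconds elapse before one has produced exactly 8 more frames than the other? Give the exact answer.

0.8 seconds

The gap grows by |60 − 50| = 10 frames per second.
Time for a 8-frame gap: 8 ÷ (10) = 0.8 s.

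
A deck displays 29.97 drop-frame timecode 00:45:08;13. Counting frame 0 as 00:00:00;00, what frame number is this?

As if non-drop at 30 labels/s: (0 × 3600 + 45 × 60 + 8) × 30 + 13 = 81253.
Minute boundaries passed: 45; those not divisible by 10: 45 − 4 = 41; dropped labels = 2 × 41 = 82.
Actual frame index = 81253 − 82 = 81171.

81171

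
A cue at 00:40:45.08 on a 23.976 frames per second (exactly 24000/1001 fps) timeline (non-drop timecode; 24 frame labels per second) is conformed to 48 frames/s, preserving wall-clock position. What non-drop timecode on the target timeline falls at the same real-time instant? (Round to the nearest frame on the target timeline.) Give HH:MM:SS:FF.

Source frame index: (0×3600 + 40×60 + 45) × 24 + 8 = 58688.
Real time: 58688 / (24000/1001) = 917917/375 s.
Target frame: (917917/375) × (48) = 14686672/125 ≈ 117493.376 → 117493.
At 48 labels/s: frame 117493 → 00:40:47:37.

00:40:47:37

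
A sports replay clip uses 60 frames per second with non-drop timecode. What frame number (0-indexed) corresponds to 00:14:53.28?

Total seconds to the label: (0 × 3600 + 14 × 60 + 53) = 893.
Frame index = 893 × 60 + 28 = 53608.

frame 53608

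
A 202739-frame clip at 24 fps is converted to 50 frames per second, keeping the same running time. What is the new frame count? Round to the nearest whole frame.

422373 frames

Frames at target rate = 202739 × (50) / (24) = 5068475/12 ≈ 422372.917.
Nearest whole frame: 422373.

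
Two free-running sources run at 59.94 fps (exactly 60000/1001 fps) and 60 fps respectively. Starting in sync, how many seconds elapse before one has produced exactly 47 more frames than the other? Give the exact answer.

47047/60 seconds

The gap grows by |60 − 60000/1001| = 60/1001 frames per second.
Time for a 47-frame gap: 47 ÷ (60/1001) = 47047/60 s.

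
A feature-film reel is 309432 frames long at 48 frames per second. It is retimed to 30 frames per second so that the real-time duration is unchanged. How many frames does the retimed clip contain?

193395 frames

Target frames = source frames × (target rate / source rate) = 309432 × (30)/(48) = 309432 × 5/8 = 193395.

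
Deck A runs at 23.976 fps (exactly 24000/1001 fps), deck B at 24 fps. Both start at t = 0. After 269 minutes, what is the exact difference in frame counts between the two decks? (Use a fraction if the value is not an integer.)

269 min = 16140 s.
A emits 24000/1001 × 16140 = 387360000/1001 frames; B emits 24 × 16140 = 387360.
Difference = 387360/1001 frames (≈ 386.9730); B is ahead of A.

387360/1001 frames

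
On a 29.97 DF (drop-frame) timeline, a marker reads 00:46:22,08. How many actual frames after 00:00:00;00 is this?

83384

Complete 10-minute blocks: 4, each 17982 frames → 71928.
Remaining 6 whole minutes in the current block: 1800 + 5 × 1798 = 10790 frames.
Within the current minute: 22 × 30 + 8 − 2 = 666 (labels ;00/;01 skipped at this minute). Total = 71928 + 10790 + 666 = 83384.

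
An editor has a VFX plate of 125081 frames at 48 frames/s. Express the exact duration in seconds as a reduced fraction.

Running time = 125081 ÷ (48) = 125081 × 1/48 = 125081/48 s.

125081/48 seconds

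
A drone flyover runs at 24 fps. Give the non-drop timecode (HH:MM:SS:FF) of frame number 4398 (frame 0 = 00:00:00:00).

00:03:03:06

4398 ÷ 24 = 183 full seconds, remainder 6 frames.
183 s = 0 h 3 min 3 s.
Timecode: 00:03:03:06.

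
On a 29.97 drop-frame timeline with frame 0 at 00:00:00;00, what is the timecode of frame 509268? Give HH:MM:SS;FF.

Each 10-minute DF block holds 10 × 60 × 30 − 9 × 2 = 17982 frames. 509268 ÷ 17982 → 28 full blocks, remainder 5772.
Within the partial block the first minute is 1800 frames and each further minute 1798, so 3 further minute boundaries passed. Total skipped labels = 18 × 28 + 2 × 3 = 510.
Non-drop label index = 509268 + 510 = 509778; at 30 labels/s that is 04:43:12:18, i.e. DF 04:43:12;18.

04:43:12;18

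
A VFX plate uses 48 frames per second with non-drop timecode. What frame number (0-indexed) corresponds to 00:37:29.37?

frame 107989

Total seconds to the label: (0 × 3600 + 37 × 60 + 29) = 2249.
Frame index = 2249 × 48 + 37 = 107989.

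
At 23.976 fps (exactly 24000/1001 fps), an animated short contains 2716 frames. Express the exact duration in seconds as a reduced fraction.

Running time = 2716 ÷ (24000/1001) = 2716 × 1001/24000 = 679679/6000 s.

679679/6000 seconds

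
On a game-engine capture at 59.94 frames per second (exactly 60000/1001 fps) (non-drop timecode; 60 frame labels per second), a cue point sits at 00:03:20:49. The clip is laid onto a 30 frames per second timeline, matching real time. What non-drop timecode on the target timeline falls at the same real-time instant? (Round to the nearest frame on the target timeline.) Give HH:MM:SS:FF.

Source frame index: (0×3600 + 3×60 + 20) × 60 + 49 = 12049.
Real time: 12049 / (60000/1001) = 12061049/60000 s.
Target frame: (12061049/60000) × (30) = 12061049/2000 ≈ 6030.525 → 6031.
At 30 labels/s: frame 6031 → 00:03:21:01.

00:03:21:01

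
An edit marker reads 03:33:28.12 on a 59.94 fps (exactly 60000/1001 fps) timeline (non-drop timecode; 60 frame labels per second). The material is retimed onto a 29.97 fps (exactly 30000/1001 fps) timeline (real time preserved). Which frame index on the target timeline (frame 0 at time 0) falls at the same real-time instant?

Source frame index: (3×3600 + 33×60 + 28) × 60 + 12 = 768492.
Real time: 768492 / (60000/1001) = 64105041/5000 s.
Target frame: (64105041/5000) × (30000/1001) = 384246.

frame 384246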